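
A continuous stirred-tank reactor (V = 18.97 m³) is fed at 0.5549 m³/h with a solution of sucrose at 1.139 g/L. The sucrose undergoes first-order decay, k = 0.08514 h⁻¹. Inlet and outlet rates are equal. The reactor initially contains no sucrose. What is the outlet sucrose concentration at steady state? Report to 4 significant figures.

V dC/dt = Q(C_in − C) − k V C.
Steady state (dC/dt = 0): C_ss = Q C_in/(Q + kV) = C_in/(1 + kV/Q).
C_ss = 0.5549·1.139/(0.5549 + 0.08514·18.97) = 0.632031/2.17001 = 0.291258 g/L.

0.2913 g/L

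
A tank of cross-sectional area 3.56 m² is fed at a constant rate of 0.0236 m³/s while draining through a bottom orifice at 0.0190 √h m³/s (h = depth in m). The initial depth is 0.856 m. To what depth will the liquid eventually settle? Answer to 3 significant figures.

A dh/dt = Q_in − 0.0190 √h. Steady state requires inflow = outflow:
Q_in = 0.0190 √h_ss ⇒ √h_ss = 0.0236/0.0190 = 1.2421.
h_ss = 1.2421² = 1.5428 m. (Since h₀ = 0.856 m < h_ss, the level will rise toward this value.)

1.54 m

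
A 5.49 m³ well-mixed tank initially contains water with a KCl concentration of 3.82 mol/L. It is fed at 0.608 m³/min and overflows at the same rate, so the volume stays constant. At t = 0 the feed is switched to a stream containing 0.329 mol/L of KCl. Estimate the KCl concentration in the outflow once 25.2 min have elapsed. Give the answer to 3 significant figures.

Accumulation = in − out for the solute gives V dC/dt = Q(C_in − C).
Rewrite as dC/dt + C/τ = C_in/τ, τ = V/Q = 9.0296 min.
C approaches C_in exponentially: C(t) = C_in + (C₀ − C_in) e^(−t/τ).
C(25.2) = 0.329 + (3.82 − 0.329)·e^(−25.2/9.0296) = 0.329 + (3.4910)·0.061371 = 0.54325 mol/L.

0.543 mol/L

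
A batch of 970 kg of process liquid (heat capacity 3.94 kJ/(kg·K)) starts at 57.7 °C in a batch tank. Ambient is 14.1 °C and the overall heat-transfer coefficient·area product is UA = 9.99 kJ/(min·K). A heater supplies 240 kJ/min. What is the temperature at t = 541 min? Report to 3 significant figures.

42.9 °C

M c_p dT/dt = −UA(T − T_amb) + Q̇.
dT/dt = (T_ss − T)/τ with T_ss = T_amb + Q̇/UA = 14.1 + 240/9.99 = 38.124 °C, τ = M c_p/UA = 970·3.94/9.99 = 382.56 min.
This is linear first-order; T(t) = T_ss + (T₀ − T_ss) e^(−t/τ).
T(541) = 38.124 + (19.576)·0.24313 = 42.884 °C.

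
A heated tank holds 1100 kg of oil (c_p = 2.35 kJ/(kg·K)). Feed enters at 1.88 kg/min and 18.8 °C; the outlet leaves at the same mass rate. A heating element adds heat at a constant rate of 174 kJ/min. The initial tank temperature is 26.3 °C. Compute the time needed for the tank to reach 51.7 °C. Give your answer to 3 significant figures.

M c_p dT/dt = ṁ c_p (T_in − T) + Q̇.
τ = M/ṁ = 585.11 min; T_ss = T_in + Q̇/(ṁ c_p) = 58.184 °C.
T(t) = T_ss + (T₀ − T_ss) e^(−t/τ). Set T = 51.7:
e^(−t/τ) = (51.7 − 58.184)/(26.3 − 58.184) = 0.20337
t = −585.11 · ln(0.20337) = 931.91 min.

932 min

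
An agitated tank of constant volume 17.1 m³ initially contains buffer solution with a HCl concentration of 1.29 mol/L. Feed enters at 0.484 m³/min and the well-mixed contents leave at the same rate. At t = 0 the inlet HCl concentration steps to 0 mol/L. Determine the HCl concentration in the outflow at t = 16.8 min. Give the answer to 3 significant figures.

Unsteady species balance (constant V, well mixed): V dC/dt = Q(C_in − C).
Time constant τ = V/Q = 17.1/0.484 = 35.331 min.
Integrating: C(t) = C_in + (C₀ − C_in) e^(−t/τ).
C(16.8) = 0 + (1.29 − 0)·e^(−16.8/35.331) = 0 + (1.2900)·0.62157 = 0.80182 mol/L.

0.802 mol/L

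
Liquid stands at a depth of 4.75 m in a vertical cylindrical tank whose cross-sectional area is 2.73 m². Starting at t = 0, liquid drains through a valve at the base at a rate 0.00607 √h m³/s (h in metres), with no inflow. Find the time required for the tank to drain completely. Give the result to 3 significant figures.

1960 s

A dh/dt = −Q_out = −0.00607 √h.
∫ h^(−1/2) dh = −(0.00607/A) ∫ dt, giving 2√h = 2√h₀ − (0.00607/A) t.
Set h = 0: 2√h₀ = (0.00607/A) t_empty ⇒ t_empty = 2A√h₀/0.00607.
t_empty = 2·2.73·√4.75/0.00607 = 5.4600·2.1794/0.00607 = 1960.4 s.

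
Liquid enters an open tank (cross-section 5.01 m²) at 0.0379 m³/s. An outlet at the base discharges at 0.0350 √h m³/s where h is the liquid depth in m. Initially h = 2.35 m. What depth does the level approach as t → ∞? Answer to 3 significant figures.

1.17 m

Unsteady balance on liquid volume: A dh/dt = Q_in − 0.0350 √h. At steady state dh/dt = 0:
Q_in = 0.0350 √h_ss ⇒ √h_ss = 0.0379/0.0350 = 1.0829.
h_ss = 1.0829² = 1.1726 m. (Since h₀ = 2.35 m > h_ss, the level will fall toward this value.)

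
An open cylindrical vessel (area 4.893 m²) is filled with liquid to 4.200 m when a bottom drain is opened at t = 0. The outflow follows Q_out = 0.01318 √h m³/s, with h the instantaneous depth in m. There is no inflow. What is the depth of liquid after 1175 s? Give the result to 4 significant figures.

A dh/dt = −Q_out = −0.01318 √h.
∫ h^(−1/2) dh = −(0.01318/A) ∫ dt, giving 2√h = 2√h₀ − (0.01318/A) t.
√h = √4.200 − 0.01318·1175/(2·4.893) = 2.04939 − 1.58252 = 0.466874.
h = 0.466874² = 0.217972 m.

0.2180 m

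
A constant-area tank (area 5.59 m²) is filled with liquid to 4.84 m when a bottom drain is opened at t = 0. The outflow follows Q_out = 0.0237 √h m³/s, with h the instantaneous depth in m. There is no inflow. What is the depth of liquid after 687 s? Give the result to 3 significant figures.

0.553 m

A dh/dt = −Q_out = −0.0237 √h.
∫ h^(−1/2) dh = −(0.0237/A) ∫ dt, giving 2√h = 2√h₀ − (0.0237/A) t.
√h = √4.84 − 0.0237·687/(2·5.59) = 2.2000 − 1.4563 = 0.74366.
h = 0.74366² = 0.55303 m.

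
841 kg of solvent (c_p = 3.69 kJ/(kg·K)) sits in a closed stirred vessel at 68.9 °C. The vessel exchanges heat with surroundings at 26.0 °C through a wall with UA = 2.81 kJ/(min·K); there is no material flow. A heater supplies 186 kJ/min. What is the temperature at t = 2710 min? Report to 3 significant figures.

Unsteady energy balance on the tank contents: M c_p dT/dt = −UA(T − T_amb) + Q̇.
dT/dt = (T_ss − T)/τ with T_ss = T_amb + Q̇/UA = 26.0 + 186/2.81 = 92.192 °C, τ = M c_p/UA = 841·3.69/2.81 = 1104.4 min.
Integrating: T(t) = T_ss + (T₀ − T_ss) e^(−t/τ).
T(2710) = 92.192 + (-23.292)·0.085959 = 90.190 °C.

90.2 °C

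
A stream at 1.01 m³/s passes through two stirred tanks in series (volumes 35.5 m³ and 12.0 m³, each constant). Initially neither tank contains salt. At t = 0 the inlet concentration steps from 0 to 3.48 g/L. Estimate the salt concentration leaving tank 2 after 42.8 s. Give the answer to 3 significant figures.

1.97 g/L

Species balance on tank i: dCᵢ/dt = (Cᵢ₋₁ − Cᵢ)/τᵢ with τᵢ = Vᵢ/Q.
τ₁ = 35.5/1.01 = 35.149 s; τ₂ = 12.0/1.01 = 11.881 s.
Tank 1: C₁ = C_in(1 − e^(−t/τ₁)). Tank 2 (τ₁ ≠ τ₂): C₂ = C_in[1 − (τ₁ e^(−t/τ₁) − τ₂ e^(−t/τ₂))/(τ₁ − τ₂)].
At t = 42.8: e^(−t/τ₁) = 0.29591, e^(−t/τ₂) = 0.027260.
C₂ = 3.48·[1 − (35.149·0.29591 − 11.881·0.027260)/(23.267)] = 3.48·0.56690 = 1.9728 g/L.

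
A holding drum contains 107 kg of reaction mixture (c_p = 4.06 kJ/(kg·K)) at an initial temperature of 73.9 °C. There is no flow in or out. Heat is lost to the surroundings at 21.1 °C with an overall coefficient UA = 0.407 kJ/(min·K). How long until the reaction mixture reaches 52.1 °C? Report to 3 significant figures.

Heat balance on the well-mixed liquid: M c_p dT/dt = −UA(T − T_amb).
τ = M c_p/UA = 1067.4 min; T_ss = T_amb = 21.100 °C.
T(t) = T_ss + (T₀ − T_ss)e^(−t/τ); set T = 52.1:
t = −τ ln[(T − T_ss)/(T₀ − T_ss)] = −1067.4 · ln(0.58712) = 568.40 min.

568 min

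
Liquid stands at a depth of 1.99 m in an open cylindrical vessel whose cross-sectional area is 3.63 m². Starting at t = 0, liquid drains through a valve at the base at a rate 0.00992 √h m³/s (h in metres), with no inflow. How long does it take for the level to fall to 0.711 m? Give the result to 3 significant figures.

With no inflow, A dh/dt = −0.00992 √h.
This is separable: 2 d(√h)/dt = −0.00992/A, so √h = √h₀ − (0.00992/(2A)) t.
t = 2A(√h₀ − √h)/0.00992 = 2·3.63·(√1.99 − √0.711)/0.00992
  = 7.2600 × (1.4107 − 0.84321) / 0.00992 = 415.30 s.

415 s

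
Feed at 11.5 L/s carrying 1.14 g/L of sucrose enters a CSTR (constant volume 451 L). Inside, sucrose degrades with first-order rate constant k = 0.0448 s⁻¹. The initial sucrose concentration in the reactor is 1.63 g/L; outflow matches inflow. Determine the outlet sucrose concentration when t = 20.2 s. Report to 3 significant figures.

0.708 g/L

Accumulation = in − out − consumed: V dC/dt = Q C_in − Q C − k V C.
dC/dt = (Q/V) C_in − (Q/V + k) C; effective rate a = Q/V + k = 0.025499 + 0.0448 = 0.070299 s⁻¹.
C_ss = Q C_in/(Q + kV) = 0.41350 g/L; C(t) = C_ss + (C₀ − C_ss) e^(−a t).
C(20.2) = 0.41350 + (1.2165)·e^(−0.070299·20.2) = 0.41350 + (1.2165)·0.24170 = 0.70754 g/L.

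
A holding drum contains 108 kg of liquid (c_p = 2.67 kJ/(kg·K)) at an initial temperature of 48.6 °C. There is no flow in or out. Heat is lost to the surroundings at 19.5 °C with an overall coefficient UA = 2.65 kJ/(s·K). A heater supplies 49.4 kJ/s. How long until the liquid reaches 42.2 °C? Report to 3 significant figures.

103 s

M c_p dT/dt = −UA(T − T_amb) + Q̇.
τ = M c_p/UA = 108.82 s; T_ss = T_amb + Q̇/UA = 19.5 + 49.4/2.65 = 38.142 °C.
T(t) = T_ss + (T₀ − T_ss)e^(−t/τ); set T = 42.2:
t = −τ ln[(T − T_ss)/(T₀ − T_ss)] = −108.82 · ln(0.38806) = 103.00 s.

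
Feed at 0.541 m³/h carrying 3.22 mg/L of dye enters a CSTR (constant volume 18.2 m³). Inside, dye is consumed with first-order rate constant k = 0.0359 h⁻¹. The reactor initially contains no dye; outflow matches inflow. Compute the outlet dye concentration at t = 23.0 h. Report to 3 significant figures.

Accumulation = in − out − consumed: V dC/dt = Q C_in − Q C − k V C.
dC/dt = (Q/V) C_in − (Q/V + k) C; effective rate a = Q/V + k = 0.029725 + 0.0359 = 0.065625 h⁻¹.
C_ss = Q C_in/(Q + kV) = 1.4585 mg/L; C(t) = C_ss + (C₀ − C_ss) e^(−a t).
C(23.0) = 1.4585 + (-1.4585)·e^(−0.065625·23.0) = 1.4585 + (-1.4585)·0.22105 = 1.1361 mg/L.

1.14 mg/L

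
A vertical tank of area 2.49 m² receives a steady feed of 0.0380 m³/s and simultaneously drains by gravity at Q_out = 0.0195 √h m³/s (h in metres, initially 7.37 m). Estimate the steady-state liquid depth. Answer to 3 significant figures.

Mass balance (ρ constant): A dh/dt = Q_in − 0.0195 √h. At steady state dh/dt = 0:
Q_in = 0.0195 √h_ss ⇒ √h_ss = 0.0380/0.0195 = 1.9487.
h_ss = 1.9487² = 3.7975 m. (Since h₀ = 7.37 m > h_ss, the level will fall toward this value.)

3.80 m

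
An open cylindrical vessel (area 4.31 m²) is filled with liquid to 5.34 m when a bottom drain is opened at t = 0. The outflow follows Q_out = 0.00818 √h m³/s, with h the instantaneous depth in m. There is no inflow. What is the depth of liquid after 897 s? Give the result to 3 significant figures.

2.13 m

A dh/dt = −Q_out = −0.00818 √h.
Separate and integrate: 2(√h − √h₀) = −(0.00818/A) t.
√h = √5.34 − 0.00818·897/(2·4.31) = 2.3108 − 0.85121 = 1.4596.
h = 1.4596² = 2.1305 m.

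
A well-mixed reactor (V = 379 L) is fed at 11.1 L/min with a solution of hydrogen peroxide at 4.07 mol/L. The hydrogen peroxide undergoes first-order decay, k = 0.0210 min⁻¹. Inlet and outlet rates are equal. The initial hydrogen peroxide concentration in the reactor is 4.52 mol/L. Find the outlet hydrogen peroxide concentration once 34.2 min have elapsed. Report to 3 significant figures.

2.76 mol/L

Accumulation = in − out − consumed: V dC/dt = Q C_in − Q C − k V C.
This is linear with rate a = Q/V + k = 0.050288 min⁻¹.
C_ss = Q C_in/(Q + kV) = 2.3704 mol/L; C(t) = C_ss + (C₀ − C_ss) e^(−a t).
C(34.2) = 2.3704 + (2.1496)·e^(−0.050288·34.2) = 2.3704 + (2.1496)·0.17910 = 2.7554 mol/L.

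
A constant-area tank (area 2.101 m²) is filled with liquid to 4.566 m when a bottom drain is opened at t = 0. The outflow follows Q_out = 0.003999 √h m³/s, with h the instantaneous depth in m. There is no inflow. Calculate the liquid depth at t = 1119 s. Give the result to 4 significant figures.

With no inflow, A dh/dt = −0.003999 √h.
Separate and integrate: 2(√h − √h₀) = −(0.003999/A) t.
√h = √4.566 − 0.003999·1119/(2·2.101) = 2.13682 − 1.06494 = 1.07188.
h = 1.07188² = 1.14893 m.

1.149 m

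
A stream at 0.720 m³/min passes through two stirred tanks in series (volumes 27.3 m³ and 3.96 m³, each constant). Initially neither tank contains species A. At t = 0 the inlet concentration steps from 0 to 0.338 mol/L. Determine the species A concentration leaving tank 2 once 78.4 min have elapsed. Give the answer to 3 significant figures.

Each tank obeys Vᵢ dCᵢ/dt = Q(Cᵢ₋₁ − Cᵢ), so τᵢ = Vᵢ/Q.
τ₁ = 27.3/0.720 = 37.917 min; τ₂ = 3.96/0.720 = 5.5000 min.
Tank 1: C₁ = C_in(1 − e^(−t/τ₁)). Tank 2 (τ₁ ≠ τ₂): C₂ = C_in[1 − (τ₁ e^(−t/τ₁) − τ₂ e^(−t/τ₂))/(τ₁ − τ₂)].
At t = 78.4: e^(−t/τ₁) = 0.12648, e^(−t/τ₂) = 6.4466e-07.
C₂ = 0.338·[1 − (37.917·0.12648 − 5.5000·6.4466e-07)/(32.417)] = 0.338·0.85206 = 0.28800 mol/L.

0.288 mol/L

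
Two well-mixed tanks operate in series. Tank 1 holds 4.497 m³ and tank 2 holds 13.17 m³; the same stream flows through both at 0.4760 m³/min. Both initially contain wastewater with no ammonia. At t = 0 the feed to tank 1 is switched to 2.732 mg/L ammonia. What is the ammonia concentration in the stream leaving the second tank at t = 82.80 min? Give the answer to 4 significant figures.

2.524 mg/L

Each tank obeys Vᵢ dCᵢ/dt = Q(Cᵢ₋₁ − Cᵢ), so τᵢ = Vᵢ/Q.
τ₁ = 4.497/0.4760 = 9.44748 min; τ₂ = 13.17/0.4760 = 27.6681 min.
Solving the cascade with C₁(0)=C₂(0)=0 gives C₂(t) = C_in[1 − (τ₁ e^(−t/τ₁) − τ₂ e^(−t/τ₂))/(τ₁ − τ₂)].
At t = 82.80: e^(−t/τ₁) = 0.000156220, e^(−t/τ₂) = 0.0501559.
C₂ = 2.732·[1 − (9.44748·0.000156220 − 27.6681·0.0501559)/(-18.2206)] = 2.732·0.923919 = 2.52415 mg/L.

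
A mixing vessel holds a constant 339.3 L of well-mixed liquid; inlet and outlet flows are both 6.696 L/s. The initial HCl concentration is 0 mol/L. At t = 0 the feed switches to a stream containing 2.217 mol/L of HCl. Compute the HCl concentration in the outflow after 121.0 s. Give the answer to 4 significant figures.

2.013 mol/L

Mass balance on the solute (V constant): V dC/dt = Q(C_in − C).
So dC/dt = (C_in − C)/τ with τ = V/Q = 339.3/6.696 = 50.6720 s.
Integrating: C(t) = C_in + (C₀ − C_in) e^(−t/τ).
C(121.0) = 2.217 + (0 − 2.217)·e^(−121.0/50.6720) = 2.217 + (-2.21700)·0.0918219 = 2.01343 mol/L.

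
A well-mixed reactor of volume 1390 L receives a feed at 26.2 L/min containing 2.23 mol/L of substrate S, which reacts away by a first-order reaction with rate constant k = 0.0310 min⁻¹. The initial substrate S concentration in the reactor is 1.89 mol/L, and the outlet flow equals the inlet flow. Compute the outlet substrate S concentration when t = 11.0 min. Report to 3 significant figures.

1.45 mol/L

V dC/dt = Q(C_in − C) − k V C.
This is linear with rate a = Q/V + k = 0.049849 min⁻¹.
C_ss = Q C_in/(Q + kV) = 0.84321 mol/L; C(t) = C_ss + (C₀ − C_ss) e^(−a t).
C(11.0) = 0.84321 + (1.0468)·e^(−0.049849·11.0) = 0.84321 + (1.0468)·0.57791 = 1.4482 mol/L.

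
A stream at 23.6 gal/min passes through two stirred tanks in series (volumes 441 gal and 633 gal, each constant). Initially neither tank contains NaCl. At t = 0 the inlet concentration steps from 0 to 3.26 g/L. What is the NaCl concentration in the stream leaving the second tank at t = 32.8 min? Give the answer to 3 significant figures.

1.39 g/L

Time constants: τᵢ = Vᵢ/Q for each well-mixed tank.
τ₁ = 441/23.6 = 18.686 min; τ₂ = 633/23.6 = 26.822 min.
Tank 1: C₁ = C_in(1 − e^(−t/τ₁)). Tank 2 (τ₁ ≠ τ₂): C₂ = C_in[1 − (τ₁ e^(−t/τ₁) − τ₂ e^(−t/τ₂))/(τ₁ − τ₂)].
At t = 32.8: e^(−t/τ₁) = 0.17286, e^(−t/τ₂) = 0.29438.
C₂ = 3.26·[1 − (18.686·0.17286 − 26.822·0.29438)/(-8.1356)] = 3.26·0.42649 = 1.3904 g/L.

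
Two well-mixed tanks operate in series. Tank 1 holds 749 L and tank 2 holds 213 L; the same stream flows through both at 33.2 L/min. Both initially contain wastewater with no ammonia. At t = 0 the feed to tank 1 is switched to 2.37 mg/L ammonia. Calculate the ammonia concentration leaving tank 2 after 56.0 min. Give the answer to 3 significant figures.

2.09 mg/L

Time constants: τᵢ = Vᵢ/Q for each well-mixed tank.
τ₁ = 749/33.2 = 22.560 min; τ₂ = 213/33.2 = 6.4157 min.
Solving the cascade with C₁(0)=C₂(0)=0 gives C₂(t) = C_in[1 − (τ₁ e^(−t/τ₁) − τ₂ e^(−t/τ₂))/(τ₁ − τ₂)].
At t = 56.0: e^(−t/τ₁) = 0.083556, e^(−t/τ₂) = 0.00016188.
C₂ = 2.37·[1 − (22.560·0.083556 − 6.4157·0.00016188)/(16.145)] = 2.37·0.88330 = 2.0934 mg/L.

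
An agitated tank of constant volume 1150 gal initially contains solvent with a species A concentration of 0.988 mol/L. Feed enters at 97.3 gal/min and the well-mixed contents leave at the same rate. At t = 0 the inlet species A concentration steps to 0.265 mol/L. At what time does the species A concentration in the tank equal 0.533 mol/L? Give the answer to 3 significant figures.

Mass balance on the solute (V constant): V dC/dt = Q(C_in − C), so τ = V/Q = 11.819 min.
C(t) = C_in + (C₀ − C_in) e^(−t/τ). Set C = 0.533 and solve for t:
e^(−t/τ) = (C − C_in)/(C₀ − C_in) = (0.533 − 0.265)/(0.988 − 0.265) = 0.37068
t = −τ ln(…) = 11.819 × 0.99242 = 11.730 min.

11.7 min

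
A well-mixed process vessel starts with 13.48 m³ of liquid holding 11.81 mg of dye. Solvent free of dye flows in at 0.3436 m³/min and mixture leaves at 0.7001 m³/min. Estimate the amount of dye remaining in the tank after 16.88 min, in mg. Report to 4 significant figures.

3.697 mg

Total volume: dV/dt = Q_in − Q_out = -0.356500 m³/min, so V(t) = 13.48 − 0.356500 t and V(16.88) = 7.46228 m³.
Species balance (pure solvent in): dm/dt = −Q_out · m/V(t).
dm/m = −Q_out dt/(V₀ − 0.356500 t); integrating gives ln(m/m₀) = −(Q_out/(Q_in−Q_out)) ln(V/V₀).
m = m₀ (V₀/V)^(Q_out/(Q_in−Q_out)) = 11.81 × (13.48/7.46228)^(-1.96381) = 3.69748 mg.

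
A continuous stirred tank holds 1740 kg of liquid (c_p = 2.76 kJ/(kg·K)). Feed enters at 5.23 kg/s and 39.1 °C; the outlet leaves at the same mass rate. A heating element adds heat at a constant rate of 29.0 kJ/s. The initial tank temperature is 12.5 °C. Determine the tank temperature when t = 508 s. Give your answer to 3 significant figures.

Heat balance on the well-mixed liquid: M c_p dT/dt = ṁ c_p (T_in − T) + 29.0.
τ = M/ṁ = 332.70 s; T_ss = T_in + Q̇/(ṁ c_p) = 39.1 + 29.0/(5.23·2.76) = 41.109 °C.
This is linear first-order; T(t) = T_ss + (T₀ − T_ss) e^(−t/τ).
T(508) = 41.109 + (-28.609)·e^(−508/332.70) = 41.109 + (-28.609)·0.21720 = 34.895 °C.

34.9 °C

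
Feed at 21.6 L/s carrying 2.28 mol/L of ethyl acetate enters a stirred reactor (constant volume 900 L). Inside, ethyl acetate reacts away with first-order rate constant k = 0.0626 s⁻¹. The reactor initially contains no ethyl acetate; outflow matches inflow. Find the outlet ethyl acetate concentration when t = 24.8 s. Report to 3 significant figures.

Species balance: V dC/dt = Q C_in − Q C − k V C.
dC/dt = (Q/V) C_in − (Q/V + k) C; effective rate a = Q/V + k = 0.024000 + 0.0626 = 0.086600 s⁻¹.
C_ss = Q C_in/(Q + kV) = 0.63187 mol/L; C(t) = C_ss + (C₀ − C_ss) e^(−a t).
C(24.8) = 0.63187 + (-0.63187)·e^(−0.086600·24.8) = 0.63187 + (-0.63187)·0.11675 = 0.55810 mol/L.

0.558 mol/L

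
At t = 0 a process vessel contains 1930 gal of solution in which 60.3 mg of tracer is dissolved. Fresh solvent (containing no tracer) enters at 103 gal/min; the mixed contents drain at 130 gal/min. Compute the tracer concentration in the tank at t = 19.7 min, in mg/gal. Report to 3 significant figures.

Let m(t) be the amount of tracer. Volume: V(t) = V₀ + (Q_in − Q_out) t = 1930 − 27.000 t; V(19.7) = 1398.1 gal.
No tracer enters, so dm/dt = −Q_out · (m/V).
Separate: dm/m = −Q_out dt/V(t) ⇒ ln(m/m₀) = −(Q_out/(Q_in−Q_out)) ln(V/V₀).
m = m₀ (V₀/V)^(Q_out/(Q_in−Q_out)) = 60.3 × (1930/1398.1)^(-4.8148) = 12.769 mg.
C = m/V = 12.769/1398.1 = 0.0091330 mg/gal.

0.00913 mg/gal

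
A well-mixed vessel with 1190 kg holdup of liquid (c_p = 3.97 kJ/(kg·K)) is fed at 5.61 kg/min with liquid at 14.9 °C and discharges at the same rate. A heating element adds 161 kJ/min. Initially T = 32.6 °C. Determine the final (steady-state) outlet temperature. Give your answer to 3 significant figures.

First-law balance (no shaft work): M c_p dT/dt = ṁ c_p (T_in − T) + 161.
At steady state dT/dt = 0 ⇒ T_ss = T_in + Q̇/(ṁ c_p) = 14.9 + 161/(5.61·3.97) = 22.129 °C.

22.1 °C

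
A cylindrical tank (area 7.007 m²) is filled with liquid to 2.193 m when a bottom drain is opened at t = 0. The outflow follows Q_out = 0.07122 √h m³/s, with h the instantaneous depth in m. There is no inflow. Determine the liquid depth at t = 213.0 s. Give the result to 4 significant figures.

0.1587 m

Accumulation of liquid (constant cross-section A): A dh/dt = −0.07122 √h.
This is separable: 2 d(√h)/dt = −0.07122/A, so √h = √h₀ − (0.07122/(2A)) t.
√h = √2.193 − 0.07122·213.0/(2·7.007) = 1.48088 − 1.08248 = 0.398399.
h = 0.398399² = 0.158722 m.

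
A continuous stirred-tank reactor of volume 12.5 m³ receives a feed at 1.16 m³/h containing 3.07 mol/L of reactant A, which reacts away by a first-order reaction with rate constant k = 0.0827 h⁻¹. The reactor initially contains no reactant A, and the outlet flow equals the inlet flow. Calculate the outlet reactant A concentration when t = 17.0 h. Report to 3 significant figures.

1.54 mol/L

Species balance: V dC/dt = Q C_in − Q C − k V C.
This is linear with rate a = Q/V + k = 0.17550 h⁻¹.
C_ss = Q C_in/(Q + kV) = 1.6233 mol/L; C(t) = C_ss + (C₀ − C_ss) e^(−a t).
C(17.0) = 1.6233 + (-1.6233)·e^(−0.17550·17.0) = 1.6233 + (-1.6233)·0.050615 = 1.5412 mol/L.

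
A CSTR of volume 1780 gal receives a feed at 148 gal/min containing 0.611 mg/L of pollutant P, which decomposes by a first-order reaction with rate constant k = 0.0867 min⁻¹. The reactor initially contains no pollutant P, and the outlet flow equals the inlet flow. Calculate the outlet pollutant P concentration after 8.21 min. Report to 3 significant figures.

Species balance: V dC/dt = Q C_in − Q C − k V C.
This is linear with rate a = Q/V + k = 0.16985 min⁻¹.
C_ss = Q C_in/(Q + kV) = 0.29911 mg/L; C(t) = C_ss + (C₀ − C_ss) e^(−a t).
C(8.21) = 0.29911 + (-0.29911)·e^(−0.16985·8.21) = 0.29911 + (-0.29911)·0.24797 = 0.22494 mg/L.

0.225 mg/L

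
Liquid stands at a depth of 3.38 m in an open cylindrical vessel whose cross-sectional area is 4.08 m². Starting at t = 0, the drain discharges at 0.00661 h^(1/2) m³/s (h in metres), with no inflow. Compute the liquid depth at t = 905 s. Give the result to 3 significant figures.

1.22 m

A dh/dt = −Q_out = −0.00661 √h.
∫ h^(−1/2) dh = −(0.00661/A) ∫ dt, giving 2√h = 2√h₀ − (0.00661/A) t.
√h = √3.38 − 0.00661·905/(2·4.08) = 1.8385 − 0.73309 = 1.1054.
h = 1.1054² = 1.2219 m.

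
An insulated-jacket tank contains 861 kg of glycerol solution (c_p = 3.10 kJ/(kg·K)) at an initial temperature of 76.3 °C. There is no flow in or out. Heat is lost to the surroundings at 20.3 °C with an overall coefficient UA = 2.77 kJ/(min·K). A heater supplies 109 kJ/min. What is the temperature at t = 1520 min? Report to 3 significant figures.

63.1 °C

M c_p dT/dt = −UA(T − T_amb) + Q̇.
dT/dt = (T_ss − T)/τ with T_ss = T_amb + Q̇/UA = 20.3 + 109/2.77 = 59.650 °C, τ = M c_p/UA = 861·3.10/2.77 = 963.57 min.
Integrating: T(t) = T_ss + (T₀ − T_ss) e^(−t/τ).
T(1520) = 59.650 + (16.650)·0.20650 = 63.088 °C.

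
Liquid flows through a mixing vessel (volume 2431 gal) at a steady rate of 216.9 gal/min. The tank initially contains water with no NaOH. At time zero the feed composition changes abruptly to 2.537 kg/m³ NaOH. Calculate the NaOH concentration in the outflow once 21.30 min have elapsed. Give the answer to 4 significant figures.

2.158 kg/m³

Accumulation = in − out for the solute gives V dC/dt = Q(C_in − C).
Rewrite as dC/dt + C/τ = C_in/τ, τ = V/Q = 11.2079 min.
C approaches C_in exponentially: C(t) = C_in + (C₀ − C_in) e^(−t/τ).
C(21.30) = 2.537 + (0 − 2.537)·e^(−21.30/11.2079) = 2.537 + (-2.53700)·0.149503 = 2.15771 kg/m³.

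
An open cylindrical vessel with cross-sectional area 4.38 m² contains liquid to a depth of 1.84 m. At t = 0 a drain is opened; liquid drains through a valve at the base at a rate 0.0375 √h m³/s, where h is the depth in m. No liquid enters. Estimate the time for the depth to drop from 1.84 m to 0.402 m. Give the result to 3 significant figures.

169 s

Accumulation of liquid (constant cross-section A): A dh/dt = −0.0375 √h.
Separate and integrate: 2(√h − √h₀) = −(0.0375/A) t.
t = 2A(√h₀ − √h)/0.0375 = 2·4.38·(√1.84 − √0.402)/0.0375
  = 8.7600 × (1.3565 − 0.63403) / 0.0375 = 168.76 s.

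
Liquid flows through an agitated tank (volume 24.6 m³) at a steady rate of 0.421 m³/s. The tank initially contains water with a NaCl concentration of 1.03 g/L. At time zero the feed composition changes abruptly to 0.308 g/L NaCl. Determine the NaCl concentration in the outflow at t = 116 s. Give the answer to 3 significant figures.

Species balance on the tank: V dC/dt = Q(C_in − C).
Rewrite as dC/dt + C/τ = C_in/τ, τ = V/Q = 58.432 s.
Integrating: C(t) = C_in + (C₀ − C_in) e^(−t/τ).
C(116) = 0.308 + (1.03 − 0.308)·e^(−116/58.432) = 0.308 + (0.72200)·0.13735 = 0.40717 g/L.

0.407 g/L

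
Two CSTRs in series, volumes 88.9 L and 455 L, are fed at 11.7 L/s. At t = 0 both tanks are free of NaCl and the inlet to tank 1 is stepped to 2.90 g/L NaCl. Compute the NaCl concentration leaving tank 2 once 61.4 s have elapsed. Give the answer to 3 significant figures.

Time constants: τᵢ = Vᵢ/Q for each well-mixed tank.
τ₁ = 88.9/11.7 = 7.5983 s; τ₂ = 455/11.7 = 38.889 s.
Tank 1: C₁ = C_in(1 − e^(−t/τ₁)). Tank 2 (τ₁ ≠ τ₂): C₂ = C_in[1 − (τ₁ e^(−t/τ₁) − τ₂ e^(−t/τ₂))/(τ₁ − τ₂)].
At t = 61.4: e^(−t/τ₁) = 0.00030943, e^(−t/τ₂) = 0.20621.
C₂ = 2.90·[1 − (7.5983·0.00030943 − 38.889·0.20621)/(-31.291)] = 2.90·0.74379 = 2.1570 g/L.

2.16 g/L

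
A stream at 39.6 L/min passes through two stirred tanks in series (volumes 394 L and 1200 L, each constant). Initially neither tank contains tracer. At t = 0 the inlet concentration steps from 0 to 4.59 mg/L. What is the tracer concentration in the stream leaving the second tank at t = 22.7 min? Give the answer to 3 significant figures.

Species balance on tank i: dCᵢ/dt = (Cᵢ₋₁ − Cᵢ)/τᵢ with τᵢ = Vᵢ/Q.
τ₁ = 394/39.6 = 9.9495 min; τ₂ = 1200/39.6 = 30.303 min.
Tank 1: C₁ = C_in(1 − e^(−t/τ₁)). Tank 2 (τ₁ ≠ τ₂): C₂ = C_in[1 − (τ₁ e^(−t/τ₁) − τ₂ e^(−t/τ₂))/(τ₁ − τ₂)].
At t = 22.7: e^(−t/τ₁) = 0.10213, e^(−t/τ₂) = 0.47279.
C₂ = 4.59·[1 − (9.9495·0.10213 − 30.303·0.47279)/(-20.354)] = 4.59·0.34602 = 1.5882 mg/L.

1.59 mg/L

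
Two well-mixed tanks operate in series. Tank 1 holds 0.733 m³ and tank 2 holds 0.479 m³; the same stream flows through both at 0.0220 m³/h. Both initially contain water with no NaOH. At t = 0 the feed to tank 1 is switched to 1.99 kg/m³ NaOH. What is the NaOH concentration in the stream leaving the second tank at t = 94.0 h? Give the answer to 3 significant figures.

1.70 kg/m³

Species balance on tank i: dCᵢ/dt = (Cᵢ₋₁ − Cᵢ)/τᵢ with τᵢ = Vᵢ/Q.
τ₁ = 0.733/0.0220 = 33.318 h; τ₂ = 0.479/0.0220 = 21.773 h.
Solving the cascade with C₁(0)=C₂(0)=0 gives C₂(t) = C_in[1 − (τ₁ e^(−t/τ₁) − τ₂ e^(−t/τ₂))/(τ₁ − τ₂)].
At t = 94.0: e^(−t/τ₁) = 0.059530, e^(−t/τ₂) = 0.013335.
C₂ = 1.99·[1 − (33.318·0.059530 − 21.773·0.013335)/(11.545)] = 1.99·0.85336 = 1.6982 kg/m³.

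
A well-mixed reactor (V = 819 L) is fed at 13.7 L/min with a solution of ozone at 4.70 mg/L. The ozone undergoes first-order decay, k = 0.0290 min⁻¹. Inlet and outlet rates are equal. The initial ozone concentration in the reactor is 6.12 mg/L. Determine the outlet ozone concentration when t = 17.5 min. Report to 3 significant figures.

3.70 mg/L

Accumulation = in − out − consumed: V dC/dt = Q C_in − Q C − k V C.
This is linear with rate a = Q/V + k = 0.045728 min⁻¹.
C_ss = Q C_in/(Q + kV) = 1.7193 mg/L; C(t) = C_ss + (C₀ − C_ss) e^(−a t).
C(17.5) = 1.7193 + (4.4007)·e^(−0.045728·17.5) = 1.7193 + (4.4007)·0.44922 = 3.6962 mg/L.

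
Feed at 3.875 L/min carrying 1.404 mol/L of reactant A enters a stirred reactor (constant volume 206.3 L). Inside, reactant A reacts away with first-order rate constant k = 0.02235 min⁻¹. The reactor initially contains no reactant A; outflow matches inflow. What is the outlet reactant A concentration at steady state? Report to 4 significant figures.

0.6411 mol/L

Accumulation = in − out − consumed: V dC/dt = Q C_in − Q C − k V C.
Steady state (dC/dt = 0): C_ss = Q C_in/(Q + kV) = C_in/(1 + kV/Q).
C_ss = 3.875·1.404/(3.875 + 0.02235·206.3) = 5.44050/8.48580 = 0.641130 mol/L.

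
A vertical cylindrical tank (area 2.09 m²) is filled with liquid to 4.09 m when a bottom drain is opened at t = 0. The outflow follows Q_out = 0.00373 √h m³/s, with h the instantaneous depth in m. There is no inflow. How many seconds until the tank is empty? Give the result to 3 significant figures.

2270 s

Mass balance (ρ constant): A dh/dt = −0.00373 √h.
This is separable: 2 d(√h)/dt = −0.00373/A, so √h = √h₀ − (0.00373/(2A)) t.
Tank is empty when √h = 0: t_empty = 2A√h₀/0.00373.
t_empty = 2·2.09·√4.09/0.00373 = 4.1800·2.0224/0.00373 = 2266.4 s.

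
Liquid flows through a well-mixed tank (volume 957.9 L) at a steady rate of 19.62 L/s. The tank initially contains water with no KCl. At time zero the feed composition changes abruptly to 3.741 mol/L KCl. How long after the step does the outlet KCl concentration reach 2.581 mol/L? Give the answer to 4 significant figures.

Accumulation = in − out for the solute gives V dC/dt = Q(C_in − C), so τ = V/Q = 48.8226 s.
C(t) = C_in + (C₀ − C_in) e^(−t/τ). Set C = 2.581 and solve for t:
e^(−t/τ) = (C − C_in)/(C₀ − C_in) = (2.581 − 3.741)/(0 − 3.741) = 0.310078
t = −τ ln(…) = 48.8226 × 1.17093 = 57.1680 s.

57.17 s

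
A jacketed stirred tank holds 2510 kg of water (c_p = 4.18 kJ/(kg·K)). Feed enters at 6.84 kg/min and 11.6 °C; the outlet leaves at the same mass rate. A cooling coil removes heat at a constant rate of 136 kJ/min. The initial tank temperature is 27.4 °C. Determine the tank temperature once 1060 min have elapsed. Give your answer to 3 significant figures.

M c_p dT/dt = ṁ c_p (T_in − T) − Q̇.
Rearrange: dT/dt = (T_ss − T)/τ with τ = M/ṁ = 366.96 min and T_ss = T_in − Q̇/(ṁ c_p) = 6.8433 °C.
Solution: T(t) = T_ss + (T₀ − T_ss) e^(−t/τ).
T(1060) = 6.8433 + (20.557)·e^(−1060/366.96) = 6.8433 + (20.557)·0.055654 = 7.9873 °C.

7.99 °C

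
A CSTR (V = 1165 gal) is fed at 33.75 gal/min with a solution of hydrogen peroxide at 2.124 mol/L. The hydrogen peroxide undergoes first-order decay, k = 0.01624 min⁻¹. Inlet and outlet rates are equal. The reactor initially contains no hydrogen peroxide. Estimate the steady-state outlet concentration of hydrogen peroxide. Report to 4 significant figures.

1.361 mol/L

V dC/dt = Q(C_in − C) − k V C.
At steady state: 0 = Q C_in − (Q + kV) C_ss, so C_ss = Q C_in/(Q + kV).
C_ss = 33.75·2.124/(33.75 + 0.01624·1165) = 71.6850/52.6696 = 1.36103 mol/L.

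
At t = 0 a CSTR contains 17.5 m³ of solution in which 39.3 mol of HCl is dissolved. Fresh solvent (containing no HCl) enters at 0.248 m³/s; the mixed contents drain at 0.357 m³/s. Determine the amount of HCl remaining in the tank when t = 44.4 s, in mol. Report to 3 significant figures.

13.6 mol

Let m(t) be the amount of HCl. Volume: V(t) = V₀ + (Q_in − Q_out) t = 17.5 − 0.10900 t; V(44.4) = 12.660 m³.
Solute balance: dm/dt = 0 − Q_out C = −Q_out m/V(t).
dm/m = −Q_out dt/(V₀ − 0.10900 t); integrating gives ln(m/m₀) = −(Q_out/(Q_in−Q_out)) ln(V/V₀).
m = m₀ (V₀/V)^(Q_out/(Q_in−Q_out)) = 39.3 × (17.5/12.660)^(-3.2752) = 13.612 mol.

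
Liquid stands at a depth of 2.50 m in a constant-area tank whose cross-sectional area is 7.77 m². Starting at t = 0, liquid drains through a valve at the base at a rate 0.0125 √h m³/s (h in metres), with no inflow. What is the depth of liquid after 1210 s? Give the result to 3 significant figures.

With no inflow, A dh/dt = −0.0125 √h.
Separate and integrate: 2(√h − √h₀) = −(0.0125/A) t.
√h = √2.50 − 0.0125·1210/(2·7.77) = 1.5811 − 0.97329 = 0.60784.
h = 0.60784² = 0.36947 m.

0.369 m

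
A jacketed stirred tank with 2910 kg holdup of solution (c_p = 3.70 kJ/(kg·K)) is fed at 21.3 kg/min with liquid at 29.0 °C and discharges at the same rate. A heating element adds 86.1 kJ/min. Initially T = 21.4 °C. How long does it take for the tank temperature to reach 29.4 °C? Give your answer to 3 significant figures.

First-law balance (no shaft work): M c_p dT/dt = ṁ c_p (T_in − T) + 86.1.
τ = M/ṁ = 136.62 min; T_ss = T_in + Q̇/(ṁ c_p) = 30.093 °C.
T(t) = T_ss + (T₀ − T_ss) e^(−t/τ). Set T = 29.4:
e^(−t/τ) = (29.4 − 30.093)/(21.4 − 30.093) = 0.079666
t = −136.62 · ln(0.079666) = 345.64 min.

346 min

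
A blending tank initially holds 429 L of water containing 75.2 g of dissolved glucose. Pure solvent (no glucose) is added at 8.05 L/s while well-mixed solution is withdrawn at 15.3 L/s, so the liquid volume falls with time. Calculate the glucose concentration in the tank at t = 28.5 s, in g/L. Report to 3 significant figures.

0.0845 g/L

Let m(t) be the amount of glucose. Volume: V(t) = V₀ + (Q_in − Q_out) t = 429 − 7.2500 t; V(28.5) = 222.38 L.
Species balance (pure solvent in): dm/dt = −Q_out · m/V(t).
Separate: dm/m = −Q_out dt/V(t) ⇒ ln(m/m₀) = −(Q_out/(Q_in−Q_out)) ln(V/V₀).
m = m₀ (V₀/V)^(Q_out/(Q_in−Q_out)) = 75.2 × (429/222.38)^(-2.1103) = 18.793 g.
C = m/V = 18.793/222.38 = 0.084508 g/L.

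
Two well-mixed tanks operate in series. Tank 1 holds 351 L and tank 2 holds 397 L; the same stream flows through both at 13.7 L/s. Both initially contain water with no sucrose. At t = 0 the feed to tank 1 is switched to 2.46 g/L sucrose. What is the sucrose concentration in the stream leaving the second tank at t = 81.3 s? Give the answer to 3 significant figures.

1.96 g/L

Time constants: τᵢ = Vᵢ/Q for each well-mixed tank.
τ₁ = 351/13.7 = 25.620 s; τ₂ = 397/13.7 = 28.978 s.
Tank 1: C₁ = C_in(1 − e^(−t/τ₁)). Tank 2 (τ₁ ≠ τ₂): C₂ = C_in[1 − (τ₁ e^(−t/τ₁) − τ₂ e^(−t/τ₂))/(τ₁ − τ₂)].
At t = 81.3: e^(−t/τ₁) = 0.041867, e^(−t/τ₂) = 0.060472.
C₂ = 2.46·[1 − (25.620·0.041867 − 28.978·0.060472)/(-3.3577)] = 2.46·0.79756 = 1.9620 g/L.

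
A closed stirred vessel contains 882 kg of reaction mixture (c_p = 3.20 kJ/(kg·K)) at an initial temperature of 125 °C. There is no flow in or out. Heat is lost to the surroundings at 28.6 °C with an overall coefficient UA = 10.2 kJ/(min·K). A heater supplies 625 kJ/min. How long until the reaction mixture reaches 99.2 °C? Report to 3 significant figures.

367 min

Lumped-capacitance energy balance: M c_p dT/dt = UA(T_amb − T) + Q̇.
τ = M c_p/UA = 276.71 min; T_ss = T_amb + Q̇/UA = 28.6 + 625/10.2 = 89.875 °C.
T(t) = T_ss + (T₀ − T_ss)e^(−t/τ); set T = 99.2:
t = −τ ln[(T − T_ss)/(T₀ − T_ss)] = −276.71 · ln(0.26549) = 366.96 min.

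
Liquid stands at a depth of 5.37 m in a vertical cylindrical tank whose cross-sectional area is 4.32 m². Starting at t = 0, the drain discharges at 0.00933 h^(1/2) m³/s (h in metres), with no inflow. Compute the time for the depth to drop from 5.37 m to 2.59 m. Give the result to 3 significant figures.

656 s

Volume balance on the tank: A dh/dt = −0.00933 √h.
This is separable: 2 d(√h)/dt = −0.00933/A, so √h = √h₀ − (0.00933/(2A)) t.
t = 2A(√h₀ − √h)/0.00933 = 2·4.32·(√5.37 − √2.59)/0.00933
  = 8.6400 × (2.3173 − 1.6093) / 0.00933 = 655.62 s.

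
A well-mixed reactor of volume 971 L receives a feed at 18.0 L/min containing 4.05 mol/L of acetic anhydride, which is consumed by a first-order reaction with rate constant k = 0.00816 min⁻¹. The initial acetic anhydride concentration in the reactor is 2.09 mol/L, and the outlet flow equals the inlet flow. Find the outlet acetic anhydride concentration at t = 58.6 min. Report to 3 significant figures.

2.66 mol/L

Species balance: V dC/dt = Q C_in − Q C − k V C.
This is linear with rate a = Q/V + k = 0.026698 min⁻¹.
C_ss = Q C_in/(Q + kV) = 2.8121 mol/L; C(t) = C_ss + (C₀ − C_ss) e^(−a t).
C(58.6) = 2.8121 + (-0.72214)·e^(−0.026698·58.6) = 2.8121 + (-0.72214)·0.20920 = 2.6611 mol/L.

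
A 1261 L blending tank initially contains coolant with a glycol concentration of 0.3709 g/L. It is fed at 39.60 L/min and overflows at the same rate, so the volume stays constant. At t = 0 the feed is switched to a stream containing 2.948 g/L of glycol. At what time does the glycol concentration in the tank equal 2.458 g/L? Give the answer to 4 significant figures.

Mass balance on the solute (V constant): V dC/dt = Q(C_in − C), so τ = V/Q = 31.8434 min.
C(t) = C_in + (C₀ − C_in) e^(−t/τ). Set C = 2.458 and solve for t:
e^(−t/τ) = (C − C_in)/(C₀ − C_in) = (2.458 − 2.948)/(0.3709 − 2.948) = 0.190136
t = −τ ln(…) = 31.8434 × 1.66001 = 52.8606 min.

52.86 min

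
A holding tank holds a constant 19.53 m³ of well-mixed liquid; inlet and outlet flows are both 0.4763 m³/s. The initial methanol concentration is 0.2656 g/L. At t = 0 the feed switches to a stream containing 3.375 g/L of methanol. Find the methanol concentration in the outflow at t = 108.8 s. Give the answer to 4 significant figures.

3.156 g/L

Unsteady species balance (constant V, well mixed): V dC/dt = Q(C_in − C).
Rewrite as dC/dt + C/τ = C_in/τ, τ = V/Q = 41.0036 s.
This is linear first-order; C(t) = C_in + (C₀ − C_in) e^(−t/τ).
C(108.8) = 3.375 + (0.2656 − 3.375)·e^(−108.8/41.0036) = 3.375 + (-3.10940)·0.0704095 = 3.15607 g/L.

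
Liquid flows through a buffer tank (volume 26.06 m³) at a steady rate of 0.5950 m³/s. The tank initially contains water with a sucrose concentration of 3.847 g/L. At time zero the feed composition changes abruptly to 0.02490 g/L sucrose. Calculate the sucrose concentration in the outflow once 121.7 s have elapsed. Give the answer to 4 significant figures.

Accumulation = in − out for the solute gives V dC/dt = Q(C_in − C).
Rewrite as dC/dt + C/τ = C_in/τ, τ = V/Q = 43.7983 s.
Integrating: C(t) = C_in + (C₀ − C_in) e^(−t/τ).
C(121.7) = 0.02490 + (3.847 − 0.02490)·e^(−121.7/43.7983) = 0.02490 + (3.82210)·0.0621226 = 0.262339 g/L.

0.2623 g/L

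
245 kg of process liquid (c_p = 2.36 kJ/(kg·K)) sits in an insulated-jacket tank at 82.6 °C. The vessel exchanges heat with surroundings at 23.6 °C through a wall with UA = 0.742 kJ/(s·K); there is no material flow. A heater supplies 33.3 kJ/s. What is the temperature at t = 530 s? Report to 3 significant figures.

75.6 °C

M c_p dT/dt = −UA(T − T_amb) + Q̇.
dT/dt = (T_ss − T)/τ with T_ss = T_amb + Q̇/UA = 23.6 + 33.3/0.742 = 68.479 °C, τ = M c_p/UA = 245·2.36/0.742 = 779.25 s.
Solution: T(t) = T_ss + (T₀ − T_ss) e^(−t/τ).
T(530) = 68.479 + (14.121)·0.50654 = 75.632 °C.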